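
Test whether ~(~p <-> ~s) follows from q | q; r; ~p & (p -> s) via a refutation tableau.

Initial set: {(q | q); r; (~p & (p -> s)); ~~(~p <-> ~s)}.
(~p & (p -> s)): α-rule — add ~p, (p -> s).
(q | q): β-rule — branch into q  //  q.
  branch 1 (add q):
    ~~(~p <-> ~s): β-rule — branch into ~p, ~s  //  ~~p, ~~s.
      branch 1.1 (add ~p, ~s):
        (p -> s): β-rule — branch into ~p  //  s.
          branch 1.1.1 (add ~p):
            ○ open, literals {p=F, q=T, r=T, s=F}.
          branch 1.1.2 (add s):
            × closes — contains both s and ~s.
      branch 1.2 (add ~~p, ~~s):
        × closes — contains both p and ~p.
  branch 2 (add q):
    ~~(~p <-> ~s): β-rule — branch into ~p, ~s  //  ~~p, ~~s.
      branch 2.1 (add ~p, ~s):
        (p -> s): β-rule — branch into ~p  //  s.
          branch 2.1.1 (add ~p):
            ○ open, literals {p=F, q=T, r=T, s=F}.
          branch 2.1.2 (add s):
            × closes — contains both s and ~s.
      branch 2.2 (add ~~p, ~~s):
        × closes — contains both p and ~p.
4 branches closed, 2 open.
An open branch gives a countermodel: p=F, q=T, r=T, s=F (unmentioned atoms arbitrary); the premises hold there but the conclusion fails.

No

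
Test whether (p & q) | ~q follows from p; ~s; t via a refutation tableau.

Yes

Initial set: {p; ~s; t; ~((p & q) | ~q)}.
~((p & q) | ~q): α-rule — add ~(p & q), ~~q.
~(p & q): β-rule — branch into ~p  //  ~q.
  branch 1 (add ~p):
    × closes — contains both p and ~p.
  branch 2 (add ~q):
    × closes — contains both q and ~q.
All 2 branches close.
Every branch closed, so the premises entail the conclusion.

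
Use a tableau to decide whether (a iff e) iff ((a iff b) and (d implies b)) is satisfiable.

Satisfiable

Initial set: {((a iff e) iff ((a iff b) and (d implies b)))}.
((a iff e) iff ((a iff b) and (d implies b))): β-rule — branch into (a iff e), ((a iff b) and (d implies b))  //  not (a iff e), not ((a iff b) and (d implies b)).
  branch 1 (add (a iff e), ((a iff b) and (d implies b))):
    ((a iff b) and (d implies b)): α-rule — add (a iff b), (d implies b).
    (a iff e): β-rule — branch into a, e  //  not a, not e.
      branch 1.1 (add a, e):
        (a iff b): β-rule — branch into a, b  //  not a, not b.
          branch 1.1.1 (add a, b):
            (d implies b): β-rule — branch into not d  //  b.
              branch 1.1.1.1 (add not d):
                ○ open, literals {a=1, b=1, d=0, e=1}.
              branch 1.1.1.2 (add b):
                ○ open, literals {a=1, b=1, e=1}.
          branch 1.1.2 (add not a, not b):
            × closes — contains both a and not a.
      branch 1.2 (add not a, not e):
        (a iff b): β-rule — branch into a, b  //  not a, not b.
          branch 1.2.1 (add a, b):
            × closes — contains both a and not a.
          branch 1.2.2 (add not a, not b):
            (d implies b): β-rule — branch into not d  //  b.
              branch 1.2.2.1 (add not d):
                ○ open, literals {a=0, b=0, d=0, e=0}.
              branch 1.2.2.2 (add b):
                × closes — contains both b and not b.
  branch 2 (add not (a iff e), not ((a iff b) and (d implies b))):
    not (a iff e): β-rule — branch into a, not e  //  not a, e.
      branch 2.1 (add a, not e):
        not ((a iff b) and (d implies b)): β-rule — branch into not (a iff b)  //  not (d implies b).
          branch 2.1.1 (add not (a iff b)):
            not (a iff b): β-rule — branch into a, not b  //  not a, b.
              branch 2.1.1.1 (add a, not b):
                ○ open, literals {a=1, b=0, e=0}.
              branch 2.1.1.2 (add not a, b):
                × closes — contains both a and not a.
          branch 2.1.2 (add not (d implies b)):
            not (d implies b): α-rule — add d, not b.
            ○ open, literals {a=1, b=0, d=1, e=0}.
      branch 2.2 (add not a, e):
        not ((a iff b) and (d implies b)): β-rule — branch into not (a iff b)  //  not (d implies b).
          branch 2.2.1 (add not (a iff b)):
            not (a iff b): β-rule — branch into a, not b  //  not a, b.
              branch 2.2.1.1 (add a, not b):
                × closes — contains both a and not a.
              branch 2.2.1.2 (add not a, b):
                ○ open, literals {a=0, b=1, e=1}.
          branch 2.2.2 (add not (d implies b)):
            not (d implies b): α-rule — add d, not b.
            ○ open, literals {a=0, b=0, d=1, e=1}.
5 branches closed, 7 open.
An open branch gives a satisfying assignment: a=1, b=1, d=0, e=1.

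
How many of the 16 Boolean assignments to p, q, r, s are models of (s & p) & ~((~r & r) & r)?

4

Initial set: {((s & p) & ~((~r & r) & r))}.
((s & p) & ~((~r & r) & r)): α-rule — add (s & p), ~((~r & r) & r).
(s & p): α-rule — add s, p.
~((~r & r) & r): β-rule — branch into ~(~r & r)  //  ~r.
  branch 1 (add ~(~r & r)):
    ~(~r & r): β-rule — branch into ~~r  //  ~r.
      branch 1.1 (add ~~r):
        ○ open, literals {p=true, r=true, s=true}.
      branch 1.2 (add ~r):
        ○ open, literals {p=true, r=false, s=true}.
  branch 2 (add ~r):
    ○ open, literals {p=true, r=false, s=true}.
0 branches closed, 3 open.
Each open branch fixes some atoms; the unmentioned ones are free. Counting distinct full assignments: branch {p=true, r=true, s=true} (q) contributes 2 new; branch {p=true, r=false, s=true} (q) contributes 2 new; branch {p=true, r=false, s=true} (q) contributes 0 new. Total: 4.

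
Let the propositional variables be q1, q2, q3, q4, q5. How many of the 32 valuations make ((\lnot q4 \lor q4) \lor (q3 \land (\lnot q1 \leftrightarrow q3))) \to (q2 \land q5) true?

Initial set: {(((\lnot q4 \lor q4) \lor (q3 \land (\lnot q1 \leftrightarrow q3))) \to (q2 \land q5))}.
(((\lnot q4 \lor q4) \lor (q3 \land (\lnot q1 \leftrightarrow q3))) \to (q2 \land q5)): β-rule — branch into \lnot ((\lnot q4 \lor q4) \lor (q3 \land (\lnot q1 \leftrightarrow q3)))  //  (q2 \land q5).
  branch 1 (add \lnot ((\lnot q4 \lor q4) \lor (q3 \land (\lnot q1 \leftrightarrow q3)))):
    \lnot ((\lnot q4 \lor q4) \lor (q3 \land (\lnot q1 \leftrightarrow q3))): α-rule — add \lnot (\lnot q4 \lor q4), \lnot (q3 \land (\lnot q1 \leftrightarrow q3)).
    \lnot (\lnot q4 \lor q4): α-rule — add \lnot \lnot q4, \lnot q4.
    × closes — contains both q4 and \lnot q4.
  branch 2 (add (q2 \land q5)):
    (q2 \land q5): α-rule — add q2, q5.
    ○ open, literals {q2=true, q5=true}.
1 branch closed, 1 open.
Each open branch fixes some atoms; the unmentioned ones are free. Counting distinct full assignments: branch {q2=true, q5=true} (q1, q3, q4) contributes 8 new. Total: 8.

8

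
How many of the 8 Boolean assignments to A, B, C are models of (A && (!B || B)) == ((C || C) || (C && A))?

4

Initial set: {((A && (!B || B)) == ((C || C) || (C && A)))}.
((A && (!B || B)) == ((C || C) || (C && A))): β-rule — branch into (A && (!B || B)), ((C || C) || (C && A))  //  !(A && (!B || B)), !((C || C) || (C && A)).
  branch 1 (add (A && (!B || B)), ((C || C) || (C && A))):
    (A && (!B || B)): α-rule — add A, (!B || B).
    ((C || C) || (C && A)): β-rule — branch into (C || C)  //  (C && A).
      branch 1.1 (add (C || C)):
        (!B || B): β-rule — branch into !B  //  B.
          branch 1.1.1 (add !B):
            (C || C): β-rule — branch into C  //  C.
              branch 1.1.1.1 (add C):
                ○ open, literals {A=1, B=0, C=1}.
              branch 1.1.1.2 (add C):
                ○ open, literals {A=1, B=0, C=1}.
          branch 1.1.2 (add B):
            (C || C): β-rule — branch into C  //  C.
              branch 1.1.2.1 (add C):
                ○ open, literals {A=1, B=1, C=1}.
              branch 1.1.2.2 (add C):
                ○ open, literals {A=1, B=1, C=1}.
      branch 1.2 (add (C && A)):
        (C && A): α-rule — add C, A.
        (!B || B): β-rule — branch into !B  //  B.
          branch 1.2.1 (add !B):
            ○ open, literals {A=1, B=0, C=1}.
          branch 1.2.2 (add B):
            ○ open, literals {A=1, B=1, C=1}.
  branch 2 (add !(A && (!B || B)), !((C || C) || (C && A))):
    !((C || C) || (C && A)): α-rule — add !(C || C), !(C && A).
    !(C || C): α-rule — add !C, !C.
    !(A && (!B || B)): β-rule — branch into !A  //  !(!B || B).
      branch 2.1 (add !A):
        !(C && A): β-rule — branch into !C  //  !A.
          branch 2.1.1 (add !C):
            ○ open, literals {A=0, C=0}.
          branch 2.1.2 (add !A):
            ○ open, literals {A=0, C=0}.
      branch 2.2 (add !(!B || B)):
        !(!B || B): α-rule — add !!B, !B.
        × closes — contains both B and !B.
1 branch closed, 8 open.
Each open branch fixes some atoms; the unmentioned ones are free. Counting distinct full assignments: branch {A=1, B=0, C=1} (none free) contributes 1 new; branch {A=1, B=0, C=1} (none free) contributes 0 new; branch {A=1, B=1, C=1} (none free) contributes 1 new; branch {A=1, B=1, C=1} (none free) contributes 0 new; branch {A=1, B=0, C=1} (none free) contributes 0 new; branch {A=1, B=1, C=1} (none free) contributes 0 new; branch {A=0, C=0} (B) contributes 2 new; branch {A=0, C=0} (B) contributes 0 new. Total: 4.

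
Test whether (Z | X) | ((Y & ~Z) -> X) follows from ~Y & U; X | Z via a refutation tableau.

Yes

Initial set: {(~Y & U); (X | Z); ~((Z | X) | ((Y & ~Z) -> X))}.
(~Y & U): α-rule — add ~Y, U.
~((Z | X) | ((Y & ~Z) -> X)): α-rule — add ~(Z | X), ~((Y & ~Z) -> X).
~(Z | X): α-rule — add ~Z, ~X.
~((Y & ~Z) -> X): α-rule — add (Y & ~Z), ~X.
(Y & ~Z): α-rule — add Y, ~Z.
× closes — contains both Y and ~Y.
All 1 branch closes.
Every branch closed, so the premises entail the conclusion.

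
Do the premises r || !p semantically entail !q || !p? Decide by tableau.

Initial set: {(r || !p); !(!q || !p)}.
!(!q || !p): α-rule — add !!q, !!p.
(r || !p): β-rule — branch into r  //  !p.
  branch 1 (add r):
    ○ open, literals {p=1, q=1, r=1}.
  branch 2 (add !p):
    × closes — contains both p and !p.
1 branch closed, 1 open.
An open branch gives a countermodel: p=1, q=1, r=1 (unmentioned atoms arbitrary); the premises hold there but the conclusion fails.

No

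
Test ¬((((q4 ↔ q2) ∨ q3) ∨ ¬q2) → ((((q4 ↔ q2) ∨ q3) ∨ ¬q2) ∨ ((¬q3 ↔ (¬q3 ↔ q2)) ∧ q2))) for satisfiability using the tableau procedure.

Initial set: {¬((((q4 ↔ q2) ∨ q3) ∨ ¬q2) → ((((q4 ↔ q2) ∨ q3) ∨ ¬q2) ∨ ((¬q3 ↔ (¬q3 ↔ q2)) ∧ q2)))}.
¬((((q4 ↔ q2) ∨ q3) ∨ ¬q2) → ((((q4 ↔ q2) ∨ q3) ∨ ¬q2) ∨ ((¬q3 ↔ (¬q3 ↔ q2)) ∧ q2))): α-rule — add (((q4 ↔ q2) ∨ q3) ∨ ¬q2), ¬((((q4 ↔ q2) ∨ q3) ∨ ¬q2) ∨ ((¬q3 ↔ (¬q3 ↔ q2)) ∧ q2)).
¬((((q4 ↔ q2) ∨ q3) ∨ ¬q2) ∨ ((¬q3 ↔ (¬q3 ↔ q2)) ∧ q2)): α-rule — add ¬(((q4 ↔ q2) ∨ q3) ∨ ¬q2), ¬((¬q3 ↔ (¬q3 ↔ q2)) ∧ q2).
¬(((q4 ↔ q2) ∨ q3) ∨ ¬q2): α-rule — add ¬((q4 ↔ q2) ∨ q3), ¬¬q2.
¬((q4 ↔ q2) ∨ q3): α-rule — add ¬(q4 ↔ q2), ¬q3.
(((q4 ↔ q2) ∨ q3) ∨ ¬q2): β-rule — branch into ((q4 ↔ q2) ∨ q3)  //  ¬q2.
  branch 1 (add ((q4 ↔ q2) ∨ q3)):
    ¬((¬q3 ↔ (¬q3 ↔ q2)) ∧ q2): β-rule — branch into ¬(¬q3 ↔ (¬q3 ↔ q2))  //  ¬q2.
      branch 1.1 (add ¬(¬q3 ↔ (¬q3 ↔ q2))):
        ¬(q4 ↔ q2): β-rule — branch into q4, ¬q2  //  ¬q4, q2.
          branch 1.1.1 (add q4, ¬q2):
            × closes — contains both q2 and ¬q2.
          branch 1.1.2 (add ¬q4, q2):
            ((q4 ↔ q2) ∨ q3): β-rule — branch into (q4 ↔ q2)  //  q3.
              branch 1.1.2.1 (add (q4 ↔ q2)):
                ¬(¬q3 ↔ (¬q3 ↔ q2)): β-rule — branch into ¬q3, ¬(¬q3 ↔ q2)  //  ¬¬q3, (¬q3 ↔ q2).
                  branch 1.1.2.1.1 (add ¬q3, ¬(¬q3 ↔ q2)):
                    (q4 ↔ q2): β-rule — branch into q4, q2  //  ¬q4, ¬q2.
                      branch 1.1.2.1.1.1 (add q4, q2):
                        × closes — contains both q4 and ¬q4.
                      branch 1.1.2.1.1.2 (add ¬q4, ¬q2):
                        × closes — contains both q2 and ¬q2.
                  branch 1.1.2.1.2 (add ¬¬q3, (¬q3 ↔ q2)):
                    × closes — contains both q3 and ¬q3.
              branch 1.1.2.2 (add q3):
                × closes — contains both q3 and ¬q3.
      branch 1.2 (add ¬q2):
        × closes — contains both q2 and ¬q2.
  branch 2 (add ¬q2):
    × closes — contains both q2 and ¬q2.
All 7 branches close.
Every branch closed; the formula is unsatisfiable.

Unsatisfiable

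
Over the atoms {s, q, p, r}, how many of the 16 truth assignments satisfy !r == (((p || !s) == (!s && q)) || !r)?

12

Initial set: {(!r == (((p || !s) == (!s && q)) || !r))}.
(!r == (((p || !s) == (!s && q)) || !r)): β-rule — branch into !r, (((p || !s) == (!s && q)) || !r)  //  !!r, !(((p || !s) == (!s && q)) || !r).
  branch 1 (add !r, (((p || !s) == (!s && q)) || !r)):
    (((p || !s) == (!s && q)) || !r): β-rule — branch into ((p || !s) == (!s && q))  //  !r.
      branch 1.1 (add ((p || !s) == (!s && q))):
        ((p || !s) == (!s && q)): β-rule — branch into (p || !s), (!s && q)  //  !(p || !s), !(!s && q).
          branch 1.1.1 (add (p || !s), (!s && q)):
            (!s && q): α-rule — add !s, q.
            (p || !s): β-rule — branch into p  //  !s.
              branch 1.1.1.1 (add p):
                ○ open, literals {p=T, q=T, r=F, s=F}.
              branch 1.1.1.2 (add !s):
                ○ open, literals {q=T, r=F, s=F}.
          branch 1.1.2 (add !(p || !s), !(!s && q)):
            !(p || !s): α-rule — add !p, !!s.
            !(!s && q): β-rule — branch into !!s  //  !q.
              branch 1.1.2.1 (add !!s):
                ○ open, literals {p=F, r=F, s=T}.
              branch 1.1.2.2 (add !q):
                ○ open, literals {p=F, q=F, r=F, s=T}.
      branch 1.2 (add !r):
        ○ open, literals {r=F}.
  branch 2 (add !!r, !(((p || !s) == (!s && q)) || !r)):
    !(((p || !s) == (!s && q)) || !r): α-rule — add !((p || !s) == (!s && q)), !!r.
    !((p || !s) == (!s && q)): β-rule — branch into (p || !s), !(!s && q)  //  !(p || !s), (!s && q).
      branch 2.1 (add (p || !s), !(!s && q)):
        (p || !s): β-rule — branch into p  //  !s.
          branch 2.1.1 (add p):
            !(!s && q): β-rule — branch into !!s  //  !q.
              branch 2.1.1.1 (add !!s):
                ○ open, literals {p=T, r=T, s=T}.
              branch 2.1.1.2 (add !q):
                ○ open, literals {p=T, q=F, r=T}.
          branch 2.1.2 (add !s):
            !(!s && q): β-rule — branch into !!s  //  !q.
              branch 2.1.2.1 (add !!s):
                × closes — contains both s and !s.
              branch 2.1.2.2 (add !q):
                ○ open, literals {q=F, r=T, s=F}.
      branch 2.2 (add !(p || !s), (!s && q)):
        !(p || !s): α-rule — add !p, !!s.
        (!s && q): α-rule — add !s, q.
        × closes — contains both s and !s.
2 branches closed, 8 open.
Each open branch fixes some atoms; the unmentioned ones are free. Counting distinct full assignments: branch {p=T, q=T, r=F, s=F} (none free) contributes 1 new; branch {q=T, r=F, s=F} (p) contributes 1 new; branch {p=F, r=F, s=T} (q) contributes 2 new; branch {p=F, q=F, r=F, s=T} (none free) contributes 0 new; branch {r=F} (s, q, p) contributes 4 new; branch {p=T, r=T, s=T} (q) contributes 2 new; branch {p=T, q=F, r=T} (s) contributes 1 new; branch {q=F, r=T, s=F} (p) contributes 1 new. Total: 12.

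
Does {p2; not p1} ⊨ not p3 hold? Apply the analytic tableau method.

Initial set: {p2; not p1; not not p3}.
○ open, literals {p1=F, p2=T, p3=T}.
0 branches closed, 1 open.
An open branch gives a countermodel: p1=F, p2=T, p3=T (unmentioned atoms arbitrary); the premises hold there but the conclusion fails.

No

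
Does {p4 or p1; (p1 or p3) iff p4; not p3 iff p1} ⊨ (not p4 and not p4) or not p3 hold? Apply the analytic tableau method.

Initial set: {(p4 or p1); ((p1 or p3) iff p4); (not p3 iff p1); not ((not p4 and not p4) or not p3)}.
not ((not p4 and not p4) or not p3): α-rule — add not (not p4 and not p4), not not p3.
(p4 or p1): β-rule — branch into p4  //  p1.
  branch 1 (add p4):
    ((p1 or p3) iff p4): β-rule — branch into (p1 or p3), p4  //  not (p1 or p3), not p4.
      branch 1.1 (add (p1 or p3), p4):
        (not p3 iff p1): β-rule — branch into not p3, p1  //  not not p3, not p1.
          branch 1.1.1 (add not p3, p1):
            × closes — contains both p3 and not p3.
          branch 1.1.2 (add not not p3, not p1):
            not (not p4 and not p4): β-rule — branch into not not p4  //  not not p4.
              branch 1.1.2.1 (add not not p4):
                (p1 or p3): β-rule — branch into p1  //  p3.
                  branch 1.1.2.1.1 (add p1):
                    × closes — contains both p1 and not p1.
                  branch 1.1.2.1.2 (add p3):
                    ○ open, literals {p1=0, p3=1, p4=1}.
              branch 1.1.2.2 (add not not p4):
                (p1 or p3): β-rule — branch into p1  //  p3.
                  branch 1.1.2.2.1 (add p1):
                    × closes — contains both p1 and not p1.
                  branch 1.1.2.2.2 (add p3):
                    ○ open, literals {p1=0, p3=1, p4=1}.
      branch 1.2 (add not (p1 or p3), not p4):
        × closes — contains both p4 and not p4.
  branch 2 (add p1):
    ((p1 or p3) iff p4): β-rule — branch into (p1 or p3), p4  //  not (p1 or p3), not p4.
      branch 2.1 (add (p1 or p3), p4):
        (not p3 iff p1): β-rule — branch into not p3, p1  //  not not p3, not p1.
          branch 2.1.1 (add not p3, p1):
            × closes — contains both p3 and not p3.
          branch 2.1.2 (add not not p3, not p1):
            × closes — contains both p1 and not p1.
      branch 2.2 (add not (p1 or p3), not p4):
        not (p1 or p3): α-rule — add not p1, not p3.
        × closes — contains both p1 and not p1.
7 branches closed, 2 open.
An open branch gives a countermodel: p1=0, p3=1, p4=1 (unmentioned atoms arbitrary); the premises hold there but the conclusion fails.

No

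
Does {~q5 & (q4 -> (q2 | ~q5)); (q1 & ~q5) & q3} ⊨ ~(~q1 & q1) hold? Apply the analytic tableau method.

Yes

Initial set: {(~q5 & (q4 -> (q2 | ~q5))); ((q1 & ~q5) & q3); ~~(~q1 & q1)}.
(~q5 & (q4 -> (q2 | ~q5))): α-rule — add ~q5, (q4 -> (q2 | ~q5)).
((q1 & ~q5) & q3): α-rule — add (q1 & ~q5), q3.
~~(~q1 & q1): α-rule — add ~q1, q1.
× closes — contains both q1 and ~q1.
All 1 branch closes.
Every branch closed, so the premises entail the conclusion.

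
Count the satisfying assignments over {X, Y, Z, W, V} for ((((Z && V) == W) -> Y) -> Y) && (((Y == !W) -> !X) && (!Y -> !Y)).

19

Initial set: {(((((Z && V) == W) -> Y) -> Y) && (((Y == !W) -> !X) && (!Y -> !Y)))}.
(((((Z && V) == W) -> Y) -> Y) && (((Y == !W) -> !X) && (!Y -> !Y))): α-rule — add ((((Z && V) == W) -> Y) -> Y), (((Y == !W) -> !X) && (!Y -> !Y)).
(((Y == !W) -> !X) && (!Y -> !Y)): α-rule — add ((Y == !W) -> !X), (!Y -> !Y).
((((Z && V) == W) -> Y) -> Y): β-rule — branch into !(((Z && V) == W) -> Y)  //  Y.
  branch 1 (add !(((Z && V) == W) -> Y)):
    !(((Z && V) == W) -> Y): α-rule — add ((Z && V) == W), !Y.
    ((Y == !W) -> !X): β-rule — branch into !(Y == !W)  //  !X.
      branch 1.1 (add !(Y == !W)):
        (!Y -> !Y): β-rule — branch into !!Y  //  !Y.
          branch 1.1.1 (add !!Y):
            × closes — contains both Y and !Y.
          branch 1.1.2 (add !Y):
            ((Z && V) == W): β-rule — branch into (Z && V), W  //  !(Z && V), !W.
              branch 1.1.2.1 (add (Z && V), W):
                (Z && V): α-rule — add Z, V.
                !(Y == !W): β-rule — branch into Y, !!W  //  !Y, !W.
                  branch 1.1.2.1.1 (add Y, !!W):
                    × closes — contains both Y and !Y.
                  branch 1.1.2.1.2 (add !Y, !W):
                    × closes — contains both W and !W.
              branch 1.1.2.2 (add !(Z && V), !W):
                !(Y == !W): β-rule — branch into Y, !!W  //  !Y, !W.
                  branch 1.1.2.2.1 (add Y, !!W):
                    × closes — contains both Y and !Y.
                  branch 1.1.2.2.2 (add !Y, !W):
                    !(Z && V): β-rule — branch into !Z  //  !V.
                      branch 1.1.2.2.2.1 (add !Z):
                        ○ open, literals {W=0, Y=0, Z=0}.
                      branch 1.1.2.2.2.2 (add !V):
                        ○ open, literals {V=0, W=0, Y=0}.
      branch 1.2 (add !X):
        (!Y -> !Y): β-rule — branch into !!Y  //  !Y.
          branch 1.2.1 (add !!Y):
            × closes — contains both Y and !Y.
          branch 1.2.2 (add !Y):
            ((Z && V) == W): β-rule — branch into (Z && V), W  //  !(Z && V), !W.
              branch 1.2.2.1 (add (Z && V), W):
                (Z && V): α-rule — add Z, V.
                ○ open, literals {V=1, W=1, X=0, Y=0, Z=1}.
              branch 1.2.2.2 (add !(Z && V), !W):
                !(Z && V): β-rule — branch into !Z  //  !V.
                  branch 1.2.2.2.1 (add !Z):
                    ○ open, literals {W=0, X=0, Y=0, Z=0}.
                  branch 1.2.2.2.2 (add !V):
                    ○ open, literals {V=0, W=0, X=0, Y=0}.
  branch 2 (add Y):
    ((Y == !W) -> !X): β-rule — branch into !(Y == !W)  //  !X.
      branch 2.1 (add !(Y == !W)):
        (!Y -> !Y): β-rule — branch into !!Y  //  !Y.
          branch 2.1.1 (add !!Y):
            !(Y == !W): β-rule — branch into Y, !!W  //  !Y, !W.
              branch 2.1.1.1 (add Y, !!W):
                ○ open, literals {W=1, Y=1}.
              branch 2.1.1.2 (add !Y, !W):
                × closes — contains both Y and !Y.
          branch 2.1.2 (add !Y):
            × closes — contains both Y and !Y.
      branch 2.2 (add !X):
        (!Y -> !Y): β-rule — branch into !!Y  //  !Y.
          branch 2.2.1 (add !!Y):
            ○ open, literals {X=0, Y=1}.
          branch 2.2.2 (add !Y):
            × closes — contains both Y and !Y.
8 branches closed, 7 open.
Each open branch fixes some atoms; the unmentioned ones are free. Counting distinct full assignments: branch {W=0, Y=0, Z=0} (X, V) contributes 4 new; branch {V=0, W=0, Y=0} (X, Z) contributes 2 new; branch {V=1, W=1, X=0, Y=0, Z=1} (none free) contributes 1 new; branch {W=0, X=0, Y=0, Z=0} (V) contributes 0 new; branch {V=0, W=0, X=0, Y=0} (Z) contributes 0 new; branch {W=1, Y=1} (X, Z, V) contributes 8 new; branch {X=0, Y=1} (Z, W, V) contributes 4 new. Total: 19.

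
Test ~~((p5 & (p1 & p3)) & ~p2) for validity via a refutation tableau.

Assume the negation and expand:
Initial set: {F ~~((p5 & (p1 & p3)) & ~p2)}.
F ~~((p5 & (p1 & p3)) & ~p2): drop double negation, giving F ((p5 & (p1 & p3)) & ~p2).
F ((p5 & (p1 & p3)) & ~p2): β-rule — branch into F (p5 & (p1 & p3))  //  F ~p2.
  branch 1 (add F (p5 & (p1 & p3))):
    F (p5 & (p1 & p3)): β-rule — branch into F p5  //  F (p1 & p3).
      branch 1.1 (add F p5):
        ○ open, literals {p5=false}.
      branch 1.2 (add F (p1 & p3)):
        F (p1 & p3): β-rule — branch into F p1  //  F p3.
          branch 1.2.1 (add F p1):
            ○ open, literals {p1=false}.
          branch 1.2.2 (add F p3):
            ○ open, literals {p3=false}.
  branch 2 (add F ~p2):
    ○ open, literals {p2=true}.
0 branches closed, 4 open.
An open branch gives a countermodel: p5=false (unmentioned atoms arbitrary); under it the original formula is false.

Not valid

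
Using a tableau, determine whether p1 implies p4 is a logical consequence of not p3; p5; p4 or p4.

Yes

Initial set: {not p3; p5; (p4 or p4); not (p1 implies p4)}.
not (p1 implies p4): α-rule — add p1, not p4.
(p4 or p4): β-rule — branch into p4  //  p4.
  branch 1 (add p4):
    × closes — contains both p4 and not p4.
  branch 2 (add p4):
    × closes — contains both p4 and not p4.
All 2 branches close.
Every branch closed, so the premises entail the conclusion.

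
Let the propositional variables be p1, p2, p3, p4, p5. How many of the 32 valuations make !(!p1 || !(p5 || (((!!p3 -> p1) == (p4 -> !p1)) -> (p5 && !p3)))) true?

Initial set: {!(!p1 || !(p5 || (((!!p3 -> p1) == (p4 -> !p1)) -> (p5 && !p3))))}.
!(!p1 || !(p5 || (((!!p3 -> p1) == (p4 -> !p1)) -> (p5 && !p3)))): α-rule — add !!p1, !!(p5 || (((!!p3 -> p1) == (p4 -> !p1)) -> (p5 && !p3))).
!!(p5 || (((!!p3 -> p1) == (p4 -> !p1)) -> (p5 && !p3))): β-rule — branch into p5  //  (((!!p3 -> p1) == (p4 -> !p1)) -> (p5 && !p3)).
  branch 1 (add p5):
    ○ open, literals {p1=true, p5=true}.
  branch 2 (add (((!!p3 -> p1) == (p4 -> !p1)) -> (p5 && !p3))):
    (((!!p3 -> p1) == (p4 -> !p1)) -> (p5 && !p3)): β-rule — branch into !((!!p3 -> p1) == (p4 -> !p1))  //  (p5 && !p3).
      branch 2.1 (add !((!!p3 -> p1) == (p4 -> !p1))):
        !((!!p3 -> p1) == (p4 -> !p1)): β-rule — branch into (!!p3 -> p1), !(p4 -> !p1)  //  !(!!p3 -> p1), (p4 -> !p1).
          branch 2.1.1 (add (!!p3 -> p1), !(p4 -> !p1)):
            !(p4 -> !p1): α-rule — add p4, !!p1.
            (!!p3 -> p1): β-rule — branch into !!!p3  //  p1.
              branch 2.1.1.1 (add !!!p3):
                !!!p3: drop double negation, giving !p3.
                ○ open, literals {p1=true, p3=false, p4=true}.
              branch 2.1.1.2 (add p1):
                ○ open, literals {p1=true, p4=true}.
          branch 2.1.2 (add !(!!p3 -> p1), (p4 -> !p1)):
            !(!!p3 -> p1): α-rule — add !!p3, !p1.
            × closes — contains both p1 and !p1.
      branch 2.2 (add (p5 && !p3)):
        (p5 && !p3): α-rule — add p5, !p3.
        ○ open, literals {p1=true, p3=false, p5=true}.
1 branch closed, 4 open.
Each open branch fixes some atoms; the unmentioned ones are free. Counting distinct full assignments: branch {p1=true, p5=true} (p2, p3, p4) contributes 8 new; branch {p1=true, p3=false, p4=true} (p2, p5) contributes 2 new; branch {p1=true, p4=true} (p2, p3, p5) contributes 2 new; branch {p1=true, p3=false, p5=true} (p2, p4) contributes 0 new. Total: 12.

12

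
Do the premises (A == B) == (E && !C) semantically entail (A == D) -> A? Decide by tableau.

Initial set: {((A == B) == (E && !C)); !((A == D) -> A)}.
!((A == D) -> A): α-rule — add (A == D), !A.
((A == B) == (E && !C)): β-rule — branch into (A == B), (E && !C)  //  !(A == B), !(E && !C).
  branch 1 (add (A == B), (E && !C)):
    (E && !C): α-rule — add E, !C.
    (A == D): β-rule — branch into A, D  //  !A, !D.
      branch 1.1 (add A, D):
        × closes — contains both A and !A.
      branch 1.2 (add !A, !D):
        (A == B): β-rule — branch into A, B  //  !A, !B.
          branch 1.2.1 (add A, B):
            × closes — contains both A and !A.
          branch 1.2.2 (add !A, !B):
            ○ open, literals {A=0, B=0, C=0, D=0, E=1}.
  branch 2 (add !(A == B), !(E && !C)):
    (A == D): β-rule — branch into A, D  //  !A, !D.
      branch 2.1 (add A, D):
        × closes — contains both A and !A.
      branch 2.2 (add !A, !D):
        !(A == B): β-rule — branch into A, !B  //  !A, B.
          branch 2.2.1 (add A, !B):
            × closes — contains both A and !A.
          branch 2.2.2 (add !A, B):
            !(E && !C): β-rule — branch into !E  //  !!C.
              branch 2.2.2.1 (add !E):
                ○ open, literals {A=0, B=1, D=0, E=0}.
              branch 2.2.2.2 (add !!C):
                ○ open, literals {A=0, B=1, C=1, D=0}.
4 branches closed, 3 open.
An open branch gives a countermodel: A=0, B=0, C=0, D=0, E=1 (unmentioned atoms arbitrary); the premises hold there but the conclusion fails.

No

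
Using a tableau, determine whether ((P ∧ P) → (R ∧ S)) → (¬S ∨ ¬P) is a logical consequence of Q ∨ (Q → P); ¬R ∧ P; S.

Initial set: {(Q ∨ (Q → P)); (¬R ∧ P); S; ¬(((P ∧ P) → (R ∧ S)) → (¬S ∨ ¬P))}.
(¬R ∧ P): α-rule — add ¬R, P.
¬(((P ∧ P) → (R ∧ S)) → (¬S ∨ ¬P)): α-rule — add ((P ∧ P) → (R ∧ S)), ¬(¬S ∨ ¬P).
¬(¬S ∨ ¬P): α-rule — add ¬¬S, ¬¬P.
(Q ∨ (Q → P)): β-rule — branch into Q  //  (Q → P).
  branch 1 (add Q):
    ((P ∧ P) → (R ∧ S)): β-rule — branch into ¬(P ∧ P)  //  (R ∧ S).
      branch 1.1 (add ¬(P ∧ P)):
        ¬(P ∧ P): β-rule — branch into ¬P  //  ¬P.
          branch 1.1.1 (add ¬P):
            × closes — contains both P and ¬P.
          branch 1.1.2 (add ¬P):
            × closes — contains both P and ¬P.
      branch 1.2 (add (R ∧ S)):
        (R ∧ S): α-rule — add R, S.
        × closes — contains both R and ¬R.
  branch 2 (add (Q → P)):
    ((P ∧ P) → (R ∧ S)): β-rule — branch into ¬(P ∧ P)  //  (R ∧ S).
      branch 2.1 (add ¬(P ∧ P)):
        (Q → P): β-rule — branch into ¬Q  //  P.
          branch 2.1.1 (add ¬Q):
            ¬(P ∧ P): β-rule — branch into ¬P  //  ¬P.
              branch 2.1.1.1 (add ¬P):
                × closes — contains both P and ¬P.
              branch 2.1.1.2 (add ¬P):
                × closes — contains both P and ¬P.
          branch 2.1.2 (add P):
            ¬(P ∧ P): β-rule — branch into ¬P  //  ¬P.
              branch 2.1.2.1 (add ¬P):
                × closes — contains both P and ¬P.
              branch 2.1.2.2 (add ¬P):
                × closes — contains both P and ¬P.
      branch 2.2 (add (R ∧ S)):
        (R ∧ S): α-rule — add R, S.
        × closes — contains both R and ¬R.
All 8 branches close.
Every branch closed, so the premises entail the conclusion.

Yes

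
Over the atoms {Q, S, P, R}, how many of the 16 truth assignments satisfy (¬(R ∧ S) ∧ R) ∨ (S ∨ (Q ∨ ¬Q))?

16

Initial set: {((¬(R ∧ S) ∧ R) ∨ (S ∨ (Q ∨ ¬Q)))}.
((¬(R ∧ S) ∧ R) ∨ (S ∨ (Q ∨ ¬Q))): β-rule — branch into (¬(R ∧ S) ∧ R)  //  (S ∨ (Q ∨ ¬Q)).
  branch 1 (add (¬(R ∧ S) ∧ R)):
    (¬(R ∧ S) ∧ R): α-rule — add ¬(R ∧ S), R.
    ¬(R ∧ S): β-rule — branch into ¬R  //  ¬S.
      branch 1.1 (add ¬R):
        × closes — contains both R and ¬R.
      branch 1.2 (add ¬S):
        ○ open, literals {R=1, S=0}.
  branch 2 (add (S ∨ (Q ∨ ¬Q))):
    (S ∨ (Q ∨ ¬Q)): β-rule — branch into S  //  (Q ∨ ¬Q).
      branch 2.1 (add S):
        ○ open, literals {S=1}.
      branch 2.2 (add (Q ∨ ¬Q)):
        (Q ∨ ¬Q): β-rule — branch into Q  //  ¬Q.
          branch 2.2.1 (add Q):
            ○ open, literals {Q=1}.
          branch 2.2.2 (add ¬Q):
            ○ open, literals {Q=0}.
1 branch closed, 4 open.
Each open branch fixes some atoms; the unmentioned ones are free. Counting distinct full assignments: branch {R=1, S=0} (Q, P) contributes 4 new; branch {S=1} (Q, P, R) contributes 8 new; branch {Q=1} (S, P, R) contributes 2 new; branch {Q=0} (S, P, R) contributes 2 new. Total: 16.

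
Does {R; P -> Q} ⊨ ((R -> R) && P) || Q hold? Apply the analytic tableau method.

Initial set: {T R; T (P -> Q); F (((R -> R) && P) || Q)}.
F (((R -> R) && P) || Q): α-rule — add F ((R -> R) && P), F Q.
T (P -> Q): β-rule — branch into F P  //  T Q.
  branch 1 (add F P):
    F ((R -> R) && P): β-rule — branch into F (R -> R)  //  F P.
      branch 1.1 (add F (R -> R)):
        F (R -> R): α-rule — add T R, F R.
        × closes — contains both R and !R.
      branch 1.2 (add F P):
        ○ open, literals {P=F, Q=F, R=T}.
  branch 2 (add T Q):
    × closes — contains both Q and !Q.
2 branches closed, 1 open.
An open branch gives a countermodel: P=F, Q=F, R=T (unmentioned atoms arbitrary); the premises hold there but the conclusion fails.

No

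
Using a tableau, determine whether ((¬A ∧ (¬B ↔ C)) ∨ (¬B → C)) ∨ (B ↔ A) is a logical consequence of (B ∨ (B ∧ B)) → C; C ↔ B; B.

Initial set: {((B ∨ (B ∧ B)) → C); (C ↔ B); B; ¬(((¬A ∧ (¬B ↔ C)) ∨ (¬B → C)) ∨ (B ↔ A))}.
¬(((¬A ∧ (¬B ↔ C)) ∨ (¬B → C)) ∨ (B ↔ A)): α-rule — add ¬((¬A ∧ (¬B ↔ C)) ∨ (¬B → C)), ¬(B ↔ A).
¬((¬A ∧ (¬B ↔ C)) ∨ (¬B → C)): α-rule — add ¬(¬A ∧ (¬B ↔ C)), ¬(¬B → C).
¬(¬B → C): α-rule — add ¬B, ¬C.
× closes — contains both B and ¬B.
All 1 branch closes.
Every branch closed, so the premises entail the conclusion.

Yes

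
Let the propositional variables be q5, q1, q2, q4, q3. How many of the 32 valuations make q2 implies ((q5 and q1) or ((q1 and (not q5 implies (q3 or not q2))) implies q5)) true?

Initial set: {T (q2 implies ((q5 and q1) or ((q1 and (not q5 implies (q3 or not q2))) implies q5)))}.
T (q2 implies ((q5 and q1) or ((q1 and (not q5 implies (q3 or not q2))) implies q5))): β-rule — branch into F q2  //  T ((q5 and q1) or ((q1 and (not q5 implies (q3 or not q2))) implies q5)).
  branch 1 (add F q2):
    ○ open, literals {q2=0}.
  branch 2 (add T ((q5 and q1) or ((q1 and (not q5 implies (q3 or not q2))) implies q5))):
    T ((q5 and q1) or ((q1 and (not q5 implies (q3 or not q2))) implies q5)): β-rule — branch into T (q5 and q1)  //  T ((q1 and (not q5 implies (q3 or not q2))) implies q5).
      branch 2.1 (add T (q5 and q1)):
        T (q5 and q1): α-rule — add T q5, T q1.
        ○ open, literals {q1=1, q5=1}.
      branch 2.2 (add T ((q1 and (not q5 implies (q3 or not q2))) implies q5)):
        T ((q1 and (not q5 implies (q3 or not q2))) implies q5): β-rule — branch into F (q1 and (not q5 implies (q3 or not q2)))  //  T q5.
          branch 2.2.1 (add F (q1 and (not q5 implies (q3 or not q2)))):
            F (q1 and (not q5 implies (q3 or not q2))): β-rule — branch into F q1  //  F (not q5 implies (q3 or not q2)).
              branch 2.2.1.1 (add F q1):
                ○ open, literals {q1=0}.
              branch 2.2.1.2 (add F (not q5 implies (q3 or not q2))):
                F (not q5 implies (q3 or not q2)): α-rule — add T not q5, F (q3 or not q2).
                F (q3 or not q2): α-rule — add F q3, F not q2.
                ○ open, literals {q2=1, q3=0, q5=0}.
          branch 2.2.2 (add T q5):
            ○ open, literals {q5=1}.
0 branches closed, 5 open.
Each open branch fixes some atoms; the unmentioned ones are free. Counting distinct full assignments: branch {q2=0} (q5, q1, q4, q3) contributes 16 new; branch {q1=1, q5=1} (q2, q4, q3) contributes 4 new; branch {q1=0} (q5, q2, q4, q3) contributes 8 new; branch {q2=1, q3=0, q5=0} (q1, q4) contributes 2 new; branch {q5=1} (q1, q2, q4, q3) contributes 0 new. Total: 30.

30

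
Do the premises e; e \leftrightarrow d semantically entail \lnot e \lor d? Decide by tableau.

Yes

Initial set: {e; (e \leftrightarrow d); \lnot (\lnot e \lor d)}.
\lnot (\lnot e \lor d): α-rule — add \lnot \lnot e, \lnot d.
(e \leftrightarrow d): β-rule — branch into e, d  //  \lnot e, \lnot d.
  branch 1 (add e, d):
    × closes — contains both d and \lnot d.
  branch 2 (add \lnot e, \lnot d):
    × closes — contains both e and \lnot e.
All 2 branches close.
Every branch closed, so the premises entail the conclusion.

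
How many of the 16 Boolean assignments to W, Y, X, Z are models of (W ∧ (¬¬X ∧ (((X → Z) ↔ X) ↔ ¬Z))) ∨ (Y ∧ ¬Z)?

4

Initial set: {((W ∧ (¬¬X ∧ (((X → Z) ↔ X) ↔ ¬Z))) ∨ (Y ∧ ¬Z))}.
((W ∧ (¬¬X ∧ (((X → Z) ↔ X) ↔ ¬Z))) ∨ (Y ∧ ¬Z)): β-rule — branch into (W ∧ (¬¬X ∧ (((X → Z) ↔ X) ↔ ¬Z)))  //  (Y ∧ ¬Z).
  branch 1 (add (W ∧ (¬¬X ∧ (((X → Z) ↔ X) ↔ ¬Z)))):
    (W ∧ (¬¬X ∧ (((X → Z) ↔ X) ↔ ¬Z))): α-rule — add W, (¬¬X ∧ (((X → Z) ↔ X) ↔ ¬Z)).
    (¬¬X ∧ (((X → Z) ↔ X) ↔ ¬Z)): α-rule — add ¬¬X, (((X → Z) ↔ X) ↔ ¬Z).
    ¬¬X: drop double negation, giving X.
    (((X → Z) ↔ X) ↔ ¬Z): β-rule — branch into ((X → Z) ↔ X), ¬Z  //  ¬((X → Z) ↔ X), ¬¬Z.
      branch 1.1 (add ((X → Z) ↔ X), ¬Z):
        ((X → Z) ↔ X): β-rule — branch into (X → Z), X  //  ¬(X → Z), ¬X.
          branch 1.1.1 (add (X → Z), X):
            (X → Z): β-rule — branch into ¬X  //  Z.
              branch 1.1.1.1 (add ¬X):
                × closes — contains both X and ¬X.
              branch 1.1.1.2 (add Z):
                × closes — contains both Z and ¬Z.
          branch 1.1.2 (add ¬(X → Z), ¬X):
            × closes — contains both X and ¬X.
      branch 1.2 (add ¬((X → Z) ↔ X), ¬¬Z):
        ¬((X → Z) ↔ X): β-rule — branch into (X → Z), ¬X  //  ¬(X → Z), X.
          branch 1.2.1 (add (X → Z), ¬X):
            × closes — contains both X and ¬X.
          branch 1.2.2 (add ¬(X → Z), X):
            ¬(X → Z): α-rule — add X, ¬Z.
            × closes — contains both Z and ¬Z.
  branch 2 (add (Y ∧ ¬Z)):
    (Y ∧ ¬Z): α-rule — add Y, ¬Z.
    ○ open, literals {Y=true, Z=false}.
5 branches closed, 1 open.
Each open branch fixes some atoms; the unmentioned ones are free. Counting distinct full assignments: branch {Y=true, Z=false} (W, X) contributes 4 new. Total: 4.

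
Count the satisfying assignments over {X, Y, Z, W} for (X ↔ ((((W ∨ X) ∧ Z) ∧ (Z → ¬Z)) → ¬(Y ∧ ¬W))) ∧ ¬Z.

4

Initial set: {T ((X ↔ ((((W ∨ X) ∧ Z) ∧ (Z → ¬Z)) → ¬(Y ∧ ¬W))) ∧ ¬Z)}.
T ((X ↔ ((((W ∨ X) ∧ Z) ∧ (Z → ¬Z)) → ¬(Y ∧ ¬W))) ∧ ¬Z): α-rule — add T (X ↔ ((((W ∨ X) ∧ Z) ∧ (Z → ¬Z)) → ¬(Y ∧ ¬W))), T ¬Z.
T (X ↔ ((((W ∨ X) ∧ Z) ∧ (Z → ¬Z)) → ¬(Y ∧ ¬W))): β-rule — branch into T X, T ((((W ∨ X) ∧ Z) ∧ (Z → ¬Z)) → ¬(Y ∧ ¬W))  //  F X, F ((((W ∨ X) ∧ Z) ∧ (Z → ¬Z)) → ¬(Y ∧ ¬W)).
  branch 1 (add T X, T ((((W ∨ X) ∧ Z) ∧ (Z → ¬Z)) → ¬(Y ∧ ¬W))):
    T ((((W ∨ X) ∧ Z) ∧ (Z → ¬Z)) → ¬(Y ∧ ¬W)): β-rule — branch into F (((W ∨ X) ∧ Z) ∧ (Z → ¬Z))  //  T ¬(Y ∧ ¬W).
      branch 1.1 (add F (((W ∨ X) ∧ Z) ∧ (Z → ¬Z))):
        F (((W ∨ X) ∧ Z) ∧ (Z → ¬Z)): β-rule — branch into F ((W ∨ X) ∧ Z)  //  F (Z → ¬Z).
          branch 1.1.1 (add F ((W ∨ X) ∧ Z)):
            F ((W ∨ X) ∧ Z): β-rule — branch into F (W ∨ X)  //  F Z.
              branch 1.1.1.1 (add F (W ∨ X)):
                F (W ∨ X): α-rule — add F W, F X.
                × closes — contains both X and ¬X.
              branch 1.1.1.2 (add F Z):
                ○ open, literals {X=true, Z=false}.
          branch 1.1.2 (add F (Z → ¬Z)):
            F (Z → ¬Z): α-rule — add T Z, F ¬Z.
            × closes — contains both Z and ¬Z.
      branch 1.2 (add T ¬(Y ∧ ¬W)):
        T ¬(Y ∧ ¬W): β-rule — branch into F Y  //  F ¬W.
          branch 1.2.1 (add F Y):
            ○ open, literals {X=true, Y=false, Z=false}.
          branch 1.2.2 (add F ¬W):
            ○ open, literals {W=true, X=true, Z=false}.
  branch 2 (add F X, F ((((W ∨ X) ∧ Z) ∧ (Z → ¬Z)) → ¬(Y ∧ ¬W))):
    F ((((W ∨ X) ∧ Z) ∧ (Z → ¬Z)) → ¬(Y ∧ ¬W)): α-rule — add T (((W ∨ X) ∧ Z) ∧ (Z → ¬Z)), F ¬(Y ∧ ¬W).
    T (((W ∨ X) ∧ Z) ∧ (Z → ¬Z)): α-rule — add T ((W ∨ X) ∧ Z), T (Z → ¬Z).
    F ¬(Y ∧ ¬W): α-rule — add T Y, T ¬W.
    T ((W ∨ X) ∧ Z): α-rule — add T (W ∨ X), T Z.
    × closes — contains both Z and ¬Z.
3 branches closed, 3 open.
Each open branch fixes some atoms; the unmentioned ones are free. Counting distinct full assignments: branch {X=true, Z=false} (Y, W) contributes 4 new; branch {X=true, Y=false, Z=false} (W) contributes 0 new; branch {W=true, X=true, Z=false} (Y) contributes 0 new. Total: 4.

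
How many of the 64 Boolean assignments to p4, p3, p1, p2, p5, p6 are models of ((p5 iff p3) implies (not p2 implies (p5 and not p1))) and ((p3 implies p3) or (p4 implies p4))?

Initial set: {T (((p5 iff p3) implies (not p2 implies (p5 and not p1))) and ((p3 implies p3) or (p4 implies p4)))}.
T (((p5 iff p3) implies (not p2 implies (p5 and not p1))) and ((p3 implies p3) or (p4 implies p4))): α-rule — add T ((p5 iff p3) implies (not p2 implies (p5 and not p1))), T ((p3 implies p3) or (p4 implies p4)).
T ((p5 iff p3) implies (not p2 implies (p5 and not p1))): β-rule — branch into F (p5 iff p3)  //  T (not p2 implies (p5 and not p1)).
  branch 1 (add F (p5 iff p3)):
    T ((p3 implies p3) or (p4 implies p4)): β-rule — branch into T (p3 implies p3)  //  T (p4 implies p4).
      branch 1.1 (add T (p3 implies p3)):
        F (p5 iff p3): β-rule — branch into T p5, F p3  //  F p5, T p3.
          branch 1.1.1 (add T p5, F p3):
            T (p3 implies p3): β-rule — branch into F p3  //  T p3.
              branch 1.1.1.1 (add F p3):
                ○ open, literals {p3=F, p5=T}.
              branch 1.1.1.2 (add T p3):
                × closes — contains both p3 and not p3.
          branch 1.1.2 (add F p5, T p3):
            T (p3 implies p3): β-rule — branch into F p3  //  T p3.
              branch 1.1.2.1 (add F p3):
                × closes — contains both p3 and not p3.
              branch 1.1.2.2 (add T p3):
                ○ open, literals {p3=T, p5=F}.
      branch 1.2 (add T (p4 implies p4)):
        F (p5 iff p3): β-rule — branch into T p5, F p3  //  F p5, T p3.
          branch 1.2.1 (add T p5, F p3):
            T (p4 implies p4): β-rule — branch into F p4  //  T p4.
              branch 1.2.1.1 (add F p4):
                ○ open, literals {p3=F, p4=F, p5=T}.
              branch 1.2.1.2 (add T p4):
                ○ open, literals {p3=F, p4=T, p5=T}.
          branch 1.2.2 (add F p5, T p3):
            T (p4 implies p4): β-rule — branch into F p4  //  T p4.
              branch 1.2.2.1 (add F p4):
                ○ open, literals {p3=T, p4=F, p5=F}.
              branch 1.2.2.2 (add T p4):
                ○ open, literals {p3=T, p4=T, p5=F}.
  branch 2 (add T (not p2 implies (p5 and not p1))):
    T ((p3 implies p3) or (p4 implies p4)): β-rule — branch into T (p3 implies p3)  //  T (p4 implies p4).
      branch 2.1 (add T (p3 implies p3)):
        T (not p2 implies (p5 and not p1)): β-rule — branch into F not p2  //  T (p5 and not p1).
          branch 2.1.1 (add F not p2):
            T (p3 implies p3): β-rule — branch into F p3  //  T p3.
              branch 2.1.1.1 (add F p3):
                ○ open, literals {p2=T, p3=F}.
              branch 2.1.1.2 (add T p3):
                ○ open, literals {p2=T, p3=T}.
          branch 2.1.2 (add T (p5 and not p1)):
            T (p5 and not p1): α-rule — add T p5, T not p1.
            T (p3 implies p3): β-rule — branch into F p3  //  T p3.
              branch 2.1.2.1 (add F p3):
                ○ open, literals {p1=F, p3=F, p5=T}.
              branch 2.1.2.2 (add T p3):
                ○ open, literals {p1=F, p3=T, p5=T}.
      branch 2.2 (add T (p4 implies p4)):
        T (not p2 implies (p5 and not p1)): β-rule — branch into F not p2  //  T (p5 and not p1).
          branch 2.2.1 (add F not p2):
            T (p4 implies p4): β-rule — branch into F p4  //  T p4.
              branch 2.2.1.1 (add F p4):
                ○ open, literals {p2=T, p4=F}.
              branch 2.2.1.2 (add T p4):
                ○ open, literals {p2=T, p4=T}.
          branch 2.2.2 (add T (p5 and not p1)):
            T (p5 and not p1): α-rule — add T p5, T not p1.
            T (p4 implies p4): β-rule — branch into F p4  //  T p4.
              branch 2.2.2.1 (add F p4):
                ○ open, literals {p1=F, p4=F, p5=T}.
              branch 2.2.2.2 (add T p4):
                ○ open, literals {p1=F, p4=T, p5=T}.
2 branches closed, 14 open.
Each open branch fixes some atoms; the unmentioned ones are free. Counting distinct full assignments: branch {p3=F, p5=T} (p4, p1, p2, p6) contributes 16 new; branch {p3=T, p5=F} (p4, p1, p2, p6) contributes 16 new; branch {p3=F, p4=F, p5=T} (p1, p2, p6) contributes 0 new; branch {p3=F, p4=T, p5=T} (p1, p2, p6) contributes 0 new; branch {p3=T, p4=F, p5=F} (p1, p2, p6) contributes 0 new; branch {p3=T, p4=T, p5=F} (p1, p2, p6) contributes 0 new; branch {p2=T, p3=F} (p4, p1, p5, p6) contributes 8 new; branch {p2=T, p3=T} (p4, p1, p5, p6) contributes 8 new; branch {p1=F, p3=F, p5=T} (p4, p2, p6) contributes 0 new; branch {p1=F, p3=T, p5=T} (p4, p2, p6) contributes 4 new; branch {p2=T, p4=F} (p3, p1, p5, p6) contributes 0 new; branch {p2=T, p4=T} (p3, p1, p5, p6) contributes 0 new; branch {p1=F, p4=F, p5=T} (p3, p2, p6) contributes 0 new; branch {p1=F, p4=T, p5=T} (p3, p2, p6) contributes 0 new. Total: 52.

52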